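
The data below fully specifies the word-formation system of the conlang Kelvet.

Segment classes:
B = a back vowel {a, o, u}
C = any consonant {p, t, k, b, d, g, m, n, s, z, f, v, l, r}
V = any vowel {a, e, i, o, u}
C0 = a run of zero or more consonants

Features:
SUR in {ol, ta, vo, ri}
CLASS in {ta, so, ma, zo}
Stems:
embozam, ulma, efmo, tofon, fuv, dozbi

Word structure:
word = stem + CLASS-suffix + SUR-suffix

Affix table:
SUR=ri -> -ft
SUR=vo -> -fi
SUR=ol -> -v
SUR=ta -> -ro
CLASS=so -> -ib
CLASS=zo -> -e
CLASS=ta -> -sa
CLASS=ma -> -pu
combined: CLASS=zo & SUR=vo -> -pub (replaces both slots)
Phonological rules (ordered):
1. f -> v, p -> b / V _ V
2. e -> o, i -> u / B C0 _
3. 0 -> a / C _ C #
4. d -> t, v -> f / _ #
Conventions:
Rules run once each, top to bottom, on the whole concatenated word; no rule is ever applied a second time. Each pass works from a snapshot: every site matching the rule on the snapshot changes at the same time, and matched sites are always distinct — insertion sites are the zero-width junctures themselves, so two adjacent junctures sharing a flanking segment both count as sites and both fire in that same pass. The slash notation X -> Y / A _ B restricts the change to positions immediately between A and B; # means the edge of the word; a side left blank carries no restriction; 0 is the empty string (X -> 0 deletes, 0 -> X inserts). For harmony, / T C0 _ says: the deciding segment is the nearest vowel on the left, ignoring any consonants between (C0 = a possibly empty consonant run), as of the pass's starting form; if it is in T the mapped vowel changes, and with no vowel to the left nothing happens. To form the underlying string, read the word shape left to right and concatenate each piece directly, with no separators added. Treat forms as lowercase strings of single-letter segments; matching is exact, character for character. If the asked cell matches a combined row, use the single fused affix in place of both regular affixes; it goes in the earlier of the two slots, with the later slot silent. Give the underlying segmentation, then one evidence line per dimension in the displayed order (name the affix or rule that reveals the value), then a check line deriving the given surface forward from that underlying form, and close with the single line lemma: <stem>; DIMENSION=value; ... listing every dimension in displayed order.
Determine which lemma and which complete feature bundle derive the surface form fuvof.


underlying: fuv-e-v
SUR=ol - signalled by the affix -v
CLASS=zo - signalled by the affix -e
check: fuvev -> fuvev -> fuvov -> fuvov -> fuvof
lemma: fuv; SUR=ol; CLASS=zo


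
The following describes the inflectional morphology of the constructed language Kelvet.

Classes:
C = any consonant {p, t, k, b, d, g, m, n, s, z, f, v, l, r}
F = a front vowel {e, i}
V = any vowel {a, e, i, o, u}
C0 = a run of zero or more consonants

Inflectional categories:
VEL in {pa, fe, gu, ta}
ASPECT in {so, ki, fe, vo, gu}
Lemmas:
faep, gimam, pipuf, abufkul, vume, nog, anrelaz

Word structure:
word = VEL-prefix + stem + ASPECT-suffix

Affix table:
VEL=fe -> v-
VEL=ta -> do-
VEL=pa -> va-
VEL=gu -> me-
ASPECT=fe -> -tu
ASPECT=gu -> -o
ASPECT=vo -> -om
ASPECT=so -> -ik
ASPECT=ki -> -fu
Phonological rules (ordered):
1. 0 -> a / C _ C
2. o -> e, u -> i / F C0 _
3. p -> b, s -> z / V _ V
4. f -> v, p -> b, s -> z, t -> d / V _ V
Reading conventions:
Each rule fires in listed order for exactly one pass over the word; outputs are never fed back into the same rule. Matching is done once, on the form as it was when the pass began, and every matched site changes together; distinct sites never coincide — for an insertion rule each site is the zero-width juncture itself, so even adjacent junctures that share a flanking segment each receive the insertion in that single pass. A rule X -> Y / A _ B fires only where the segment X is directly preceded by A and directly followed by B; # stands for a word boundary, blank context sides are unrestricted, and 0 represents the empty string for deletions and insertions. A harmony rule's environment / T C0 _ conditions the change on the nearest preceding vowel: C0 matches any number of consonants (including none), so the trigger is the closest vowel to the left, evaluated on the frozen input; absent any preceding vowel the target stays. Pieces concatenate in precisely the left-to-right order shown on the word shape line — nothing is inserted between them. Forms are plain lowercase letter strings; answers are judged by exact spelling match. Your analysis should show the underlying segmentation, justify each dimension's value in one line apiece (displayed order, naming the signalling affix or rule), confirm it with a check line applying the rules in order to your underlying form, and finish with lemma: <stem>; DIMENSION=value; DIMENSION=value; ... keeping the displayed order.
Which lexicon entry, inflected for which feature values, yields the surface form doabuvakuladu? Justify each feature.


underlying: do-abufkul-tu
VEL=ta - signalled by the affix do-
ASPECT=fe - signalled by the affix -tu
check: doabufkultu -> doabufakulatu -> doabufakulatu -> doabufakulatu -> doabuvakuladu
lemma: abufkul; VEL=ta; ASPECT=fe


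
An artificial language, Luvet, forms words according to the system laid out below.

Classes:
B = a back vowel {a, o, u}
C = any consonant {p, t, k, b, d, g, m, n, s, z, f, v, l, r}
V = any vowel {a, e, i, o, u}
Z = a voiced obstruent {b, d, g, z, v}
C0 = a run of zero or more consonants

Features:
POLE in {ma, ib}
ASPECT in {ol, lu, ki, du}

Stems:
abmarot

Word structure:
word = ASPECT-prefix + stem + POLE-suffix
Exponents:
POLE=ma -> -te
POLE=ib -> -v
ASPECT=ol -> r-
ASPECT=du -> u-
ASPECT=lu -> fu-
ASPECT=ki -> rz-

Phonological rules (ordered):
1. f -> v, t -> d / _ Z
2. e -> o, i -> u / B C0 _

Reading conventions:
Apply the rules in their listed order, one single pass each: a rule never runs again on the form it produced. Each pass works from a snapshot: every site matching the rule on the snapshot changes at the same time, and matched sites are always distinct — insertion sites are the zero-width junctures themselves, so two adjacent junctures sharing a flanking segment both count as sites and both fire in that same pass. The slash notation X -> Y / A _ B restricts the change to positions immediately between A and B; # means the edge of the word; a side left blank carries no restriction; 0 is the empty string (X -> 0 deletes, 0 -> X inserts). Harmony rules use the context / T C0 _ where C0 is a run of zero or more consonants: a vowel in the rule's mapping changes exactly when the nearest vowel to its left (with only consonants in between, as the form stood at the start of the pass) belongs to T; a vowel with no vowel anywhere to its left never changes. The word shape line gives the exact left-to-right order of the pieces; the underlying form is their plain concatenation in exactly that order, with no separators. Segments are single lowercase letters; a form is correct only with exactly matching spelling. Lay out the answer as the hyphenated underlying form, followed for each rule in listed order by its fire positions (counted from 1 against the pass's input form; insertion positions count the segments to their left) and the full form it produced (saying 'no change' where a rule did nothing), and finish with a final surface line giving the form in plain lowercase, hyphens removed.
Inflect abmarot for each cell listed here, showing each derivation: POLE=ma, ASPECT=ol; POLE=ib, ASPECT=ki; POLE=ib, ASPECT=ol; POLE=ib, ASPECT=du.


cell POLE=ma, ASPECT=ol:
underlying: r-abmarot-te
1. f -> v, t -> d / _ Z: no change
2. e -> o, i -> u / B C0 _: fires at position(s) 10: rabmarotto
surface: rabmarotto

cell POLE=ib, ASPECT=ki:
underlying: rz-abmarot-v
1. f -> v, t -> d / _ Z: fires at position(s) 9: rzabmarodv
2. e -> o, i -> u / B C0 _: no change
surface: rzabmarodv

cell POLE=ib, ASPECT=ol:
underlying: r-abmarot-v
1. f -> v, t -> d / _ Z: fires at position(s) 8: rabmarodv
2. e -> o, i -> u / B C0 _: no change
surface: rabmarodv

cell POLE=ib, ASPECT=du:
underlying: u-abmarot-v
1. f -> v, t -> d / _ Z: fires at position(s) 8: uabmarodv
2. e -> o, i -> u / B C0 _: no change
surface: uabmarodv


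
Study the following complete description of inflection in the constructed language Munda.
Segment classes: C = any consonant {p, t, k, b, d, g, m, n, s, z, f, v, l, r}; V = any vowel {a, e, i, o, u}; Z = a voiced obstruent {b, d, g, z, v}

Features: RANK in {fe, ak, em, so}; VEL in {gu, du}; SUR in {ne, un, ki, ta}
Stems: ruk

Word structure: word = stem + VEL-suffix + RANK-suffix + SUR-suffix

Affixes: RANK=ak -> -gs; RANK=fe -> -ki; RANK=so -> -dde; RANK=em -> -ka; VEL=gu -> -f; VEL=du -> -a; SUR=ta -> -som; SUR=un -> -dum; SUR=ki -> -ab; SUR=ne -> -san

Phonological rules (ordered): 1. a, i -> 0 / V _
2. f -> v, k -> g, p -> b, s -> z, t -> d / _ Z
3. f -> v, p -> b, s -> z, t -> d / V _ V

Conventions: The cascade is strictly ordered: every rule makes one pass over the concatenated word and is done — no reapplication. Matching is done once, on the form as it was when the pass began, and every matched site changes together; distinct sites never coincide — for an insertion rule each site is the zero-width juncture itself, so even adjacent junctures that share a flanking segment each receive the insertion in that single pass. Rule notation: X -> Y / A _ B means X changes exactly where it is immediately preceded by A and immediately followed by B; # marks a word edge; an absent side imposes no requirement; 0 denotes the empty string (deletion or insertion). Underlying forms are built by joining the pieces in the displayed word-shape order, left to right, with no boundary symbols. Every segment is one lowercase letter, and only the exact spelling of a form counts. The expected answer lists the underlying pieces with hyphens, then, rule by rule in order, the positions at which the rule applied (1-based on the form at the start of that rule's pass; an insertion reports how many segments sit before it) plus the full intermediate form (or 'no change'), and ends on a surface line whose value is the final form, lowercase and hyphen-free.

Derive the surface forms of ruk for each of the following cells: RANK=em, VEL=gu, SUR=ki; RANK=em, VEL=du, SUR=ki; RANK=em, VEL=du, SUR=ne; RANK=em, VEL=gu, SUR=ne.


cell RANK=em, VEL=gu, SUR=ki:
underlying: ruk-f-ka-ab
1. a, i -> 0 / V _: fires at position(s) 7: rukfkab
2. f -> v, k -> g, p -> b, s -> z, t -> d / _ Z: no change
3. f -> v, p -> b, s -> z, t -> d / V _ V: no change
surface: rukfkab

cell RANK=em, VEL=du, SUR=ki:
underlying: ruk-a-ka-ab
1. a, i -> 0 / V _: fires at position(s) 7: rukakab
2. f -> v, k -> g, p -> b, s -> z, t -> d / _ Z: no change
3. f -> v, p -> b, s -> z, t -> d / V _ V: no change
surface: rukakab

cell RANK=em, VEL=du, SUR=ne:
underlying: ruk-a-ka-san
1. a, i -> 0 / V _: no change
2. f -> v, k -> g, p -> b, s -> z, t -> d / _ Z: no change
3. f -> v, p -> b, s -> z, t -> d / V _ V: fires at position(s) 7: rukakazan
surface: rukakazan

cell RANK=em, VEL=gu, SUR=ne:
underlying: ruk-f-ka-san
1. a, i -> 0 / V _: no change
2. f -> v, k -> g, p -> b, s -> z, t -> d / _ Z: no change
3. f -> v, p -> b, s -> z, t -> d / V _ V: fires at position(s) 7: rukfkazan
surface: rukfkazan


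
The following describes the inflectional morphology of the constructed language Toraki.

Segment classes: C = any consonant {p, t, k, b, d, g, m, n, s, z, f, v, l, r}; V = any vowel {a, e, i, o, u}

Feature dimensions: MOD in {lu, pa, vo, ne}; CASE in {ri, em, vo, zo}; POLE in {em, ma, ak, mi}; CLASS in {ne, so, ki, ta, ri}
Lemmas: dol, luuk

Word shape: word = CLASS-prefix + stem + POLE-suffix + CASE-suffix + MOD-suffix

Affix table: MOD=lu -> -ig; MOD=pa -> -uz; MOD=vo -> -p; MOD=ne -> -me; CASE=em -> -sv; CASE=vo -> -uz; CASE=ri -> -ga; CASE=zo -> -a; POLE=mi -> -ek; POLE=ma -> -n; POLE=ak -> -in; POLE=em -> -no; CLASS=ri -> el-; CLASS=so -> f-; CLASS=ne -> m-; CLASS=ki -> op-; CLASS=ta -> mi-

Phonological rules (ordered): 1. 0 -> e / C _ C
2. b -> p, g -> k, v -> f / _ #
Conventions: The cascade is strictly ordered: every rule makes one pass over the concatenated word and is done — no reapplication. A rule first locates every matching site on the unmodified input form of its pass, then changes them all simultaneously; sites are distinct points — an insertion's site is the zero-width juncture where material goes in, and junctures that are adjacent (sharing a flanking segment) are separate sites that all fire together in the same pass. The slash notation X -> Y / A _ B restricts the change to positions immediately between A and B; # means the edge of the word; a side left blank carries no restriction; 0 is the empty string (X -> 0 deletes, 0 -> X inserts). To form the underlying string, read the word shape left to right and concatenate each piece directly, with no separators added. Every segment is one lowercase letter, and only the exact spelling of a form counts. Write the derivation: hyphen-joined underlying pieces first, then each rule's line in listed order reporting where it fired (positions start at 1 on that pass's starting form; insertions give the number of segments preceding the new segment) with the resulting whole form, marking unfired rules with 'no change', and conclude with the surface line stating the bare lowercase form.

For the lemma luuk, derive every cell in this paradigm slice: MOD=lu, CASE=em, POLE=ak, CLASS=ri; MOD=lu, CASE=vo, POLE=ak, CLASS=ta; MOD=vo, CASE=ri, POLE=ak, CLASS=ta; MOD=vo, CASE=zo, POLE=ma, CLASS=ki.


cell MOD=lu, CASE=em, POLE=ak, CLASS=ri:
underlying: el-luuk-in-sv-ig
1. 0 -> e / C _ C: inserts after position(s) 2, 8, 9: eleluukinesevig
2. b -> p, g -> k, v -> f / _ #: fires at position(s) 15: eleluukinesevik
surface: eleluukinesevik

cell MOD=lu, CASE=vo, POLE=ak, CLASS=ta:
underlying: mi-luuk-in-uz-ig
1. 0 -> e / C _ C: no change
2. b -> p, g -> k, v -> f / _ #: fires at position(s) 12: miluukinuzik
surface: miluukinuzik

cell MOD=vo, CASE=ri, POLE=ak, CLASS=ta:
underlying: mi-luuk-in-ga-p
1. 0 -> e / C _ C: inserts after position(s) 8: miluukinegap
2. b -> p, g -> k, v -> f / _ #: no change
surface: miluukinegap

cell MOD=vo, CASE=zo, POLE=ma, CLASS=ki:
underlying: op-luuk-n-a-p
1. 0 -> e / C _ C: inserts after position(s) 2, 6: opeluukenap
2. b -> p, g -> k, v -> f / _ #: no change
surface: opeluukenap


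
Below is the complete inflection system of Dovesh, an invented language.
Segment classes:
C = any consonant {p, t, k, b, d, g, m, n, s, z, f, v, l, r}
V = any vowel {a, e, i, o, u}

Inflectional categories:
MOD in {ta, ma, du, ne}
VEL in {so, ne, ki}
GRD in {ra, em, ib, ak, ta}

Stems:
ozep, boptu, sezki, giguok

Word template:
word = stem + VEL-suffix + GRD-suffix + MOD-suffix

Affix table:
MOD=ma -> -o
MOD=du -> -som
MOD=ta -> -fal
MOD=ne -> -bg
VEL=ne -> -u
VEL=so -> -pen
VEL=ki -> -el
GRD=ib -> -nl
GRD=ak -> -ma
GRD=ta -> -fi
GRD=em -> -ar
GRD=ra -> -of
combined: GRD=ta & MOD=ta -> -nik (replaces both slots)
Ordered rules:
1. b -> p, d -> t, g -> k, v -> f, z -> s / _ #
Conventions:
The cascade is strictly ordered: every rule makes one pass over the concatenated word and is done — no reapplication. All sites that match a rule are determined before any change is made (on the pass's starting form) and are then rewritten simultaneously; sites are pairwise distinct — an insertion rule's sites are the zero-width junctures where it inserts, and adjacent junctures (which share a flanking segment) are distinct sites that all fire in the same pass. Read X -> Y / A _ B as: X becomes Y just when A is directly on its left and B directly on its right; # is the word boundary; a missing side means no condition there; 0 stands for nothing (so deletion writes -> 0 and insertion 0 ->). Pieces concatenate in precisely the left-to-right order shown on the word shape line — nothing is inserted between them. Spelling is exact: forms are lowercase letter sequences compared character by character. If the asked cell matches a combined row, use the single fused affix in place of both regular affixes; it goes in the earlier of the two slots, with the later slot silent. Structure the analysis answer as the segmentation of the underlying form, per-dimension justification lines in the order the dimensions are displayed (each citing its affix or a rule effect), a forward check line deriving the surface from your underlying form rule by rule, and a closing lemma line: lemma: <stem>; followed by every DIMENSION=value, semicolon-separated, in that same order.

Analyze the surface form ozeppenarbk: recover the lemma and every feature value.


underlying: ozep-pen-ar-bg
MOD=ne - signalled by the affix -bg
VEL=so - signalled by the affix -pen
GRD=em - signalled by the affix -ar
check: ozeppenarbg -> ozeppenarbk
lemma: ozep; MOD=ne; VEL=so; GRD=em


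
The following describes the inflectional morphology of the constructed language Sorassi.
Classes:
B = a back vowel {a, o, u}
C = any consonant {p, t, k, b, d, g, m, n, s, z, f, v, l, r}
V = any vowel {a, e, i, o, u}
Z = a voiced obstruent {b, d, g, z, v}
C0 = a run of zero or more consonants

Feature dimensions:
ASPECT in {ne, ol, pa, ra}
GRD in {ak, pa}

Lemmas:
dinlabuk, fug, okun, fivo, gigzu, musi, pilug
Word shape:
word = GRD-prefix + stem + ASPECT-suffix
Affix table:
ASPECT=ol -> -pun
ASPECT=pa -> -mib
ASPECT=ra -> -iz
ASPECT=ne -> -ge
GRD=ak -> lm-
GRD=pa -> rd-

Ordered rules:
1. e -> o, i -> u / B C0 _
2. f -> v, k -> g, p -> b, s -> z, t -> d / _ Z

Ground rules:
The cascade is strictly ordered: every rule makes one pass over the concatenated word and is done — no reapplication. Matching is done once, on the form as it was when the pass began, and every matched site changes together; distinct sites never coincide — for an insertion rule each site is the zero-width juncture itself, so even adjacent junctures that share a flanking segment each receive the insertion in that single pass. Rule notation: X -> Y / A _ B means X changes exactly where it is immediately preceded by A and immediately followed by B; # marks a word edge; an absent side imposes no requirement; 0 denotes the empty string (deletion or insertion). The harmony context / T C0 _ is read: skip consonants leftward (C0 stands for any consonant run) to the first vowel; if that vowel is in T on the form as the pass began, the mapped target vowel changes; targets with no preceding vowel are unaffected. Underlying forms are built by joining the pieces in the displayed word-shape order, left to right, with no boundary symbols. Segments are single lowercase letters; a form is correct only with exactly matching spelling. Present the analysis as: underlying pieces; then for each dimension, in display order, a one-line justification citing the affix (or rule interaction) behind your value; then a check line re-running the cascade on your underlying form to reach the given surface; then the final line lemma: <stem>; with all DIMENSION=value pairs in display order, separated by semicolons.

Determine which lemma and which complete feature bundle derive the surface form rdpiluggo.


underlying: rd-pilug-ge
ASPECT=ne - signalled by the affix -ge
GRD=pa - signalled by the affix rd-
check: rdpilugge -> rdpiluggo -> rdpiluggo
lemma: pilug; ASPECT=ne; GRD=pa


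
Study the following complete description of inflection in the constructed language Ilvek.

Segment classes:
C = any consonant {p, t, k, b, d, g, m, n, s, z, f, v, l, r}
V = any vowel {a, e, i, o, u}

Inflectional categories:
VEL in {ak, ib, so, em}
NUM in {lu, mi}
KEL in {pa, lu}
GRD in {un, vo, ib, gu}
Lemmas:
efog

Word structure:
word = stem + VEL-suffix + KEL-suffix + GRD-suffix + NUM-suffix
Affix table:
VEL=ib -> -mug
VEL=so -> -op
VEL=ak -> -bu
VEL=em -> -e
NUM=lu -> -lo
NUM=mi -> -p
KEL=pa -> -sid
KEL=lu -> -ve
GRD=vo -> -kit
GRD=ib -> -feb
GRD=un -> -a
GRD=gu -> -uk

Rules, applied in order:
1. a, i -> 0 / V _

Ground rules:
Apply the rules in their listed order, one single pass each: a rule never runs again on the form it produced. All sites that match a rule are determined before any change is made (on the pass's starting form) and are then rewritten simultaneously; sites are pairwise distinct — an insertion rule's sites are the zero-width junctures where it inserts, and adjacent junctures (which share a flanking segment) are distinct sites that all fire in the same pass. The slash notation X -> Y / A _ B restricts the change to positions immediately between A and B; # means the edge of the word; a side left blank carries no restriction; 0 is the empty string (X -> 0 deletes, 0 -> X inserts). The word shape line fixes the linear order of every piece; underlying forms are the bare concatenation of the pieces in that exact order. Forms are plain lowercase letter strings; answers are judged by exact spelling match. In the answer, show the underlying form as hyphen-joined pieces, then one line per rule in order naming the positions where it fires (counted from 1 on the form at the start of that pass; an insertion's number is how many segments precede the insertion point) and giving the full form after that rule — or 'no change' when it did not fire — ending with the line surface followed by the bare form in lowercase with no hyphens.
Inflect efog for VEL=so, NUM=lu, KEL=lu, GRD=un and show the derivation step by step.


underlying: efog-op-ve-a-lo
1. a, i -> 0 / V _: fires at position(s) 9: efogopvelo
surface: efogopvelo


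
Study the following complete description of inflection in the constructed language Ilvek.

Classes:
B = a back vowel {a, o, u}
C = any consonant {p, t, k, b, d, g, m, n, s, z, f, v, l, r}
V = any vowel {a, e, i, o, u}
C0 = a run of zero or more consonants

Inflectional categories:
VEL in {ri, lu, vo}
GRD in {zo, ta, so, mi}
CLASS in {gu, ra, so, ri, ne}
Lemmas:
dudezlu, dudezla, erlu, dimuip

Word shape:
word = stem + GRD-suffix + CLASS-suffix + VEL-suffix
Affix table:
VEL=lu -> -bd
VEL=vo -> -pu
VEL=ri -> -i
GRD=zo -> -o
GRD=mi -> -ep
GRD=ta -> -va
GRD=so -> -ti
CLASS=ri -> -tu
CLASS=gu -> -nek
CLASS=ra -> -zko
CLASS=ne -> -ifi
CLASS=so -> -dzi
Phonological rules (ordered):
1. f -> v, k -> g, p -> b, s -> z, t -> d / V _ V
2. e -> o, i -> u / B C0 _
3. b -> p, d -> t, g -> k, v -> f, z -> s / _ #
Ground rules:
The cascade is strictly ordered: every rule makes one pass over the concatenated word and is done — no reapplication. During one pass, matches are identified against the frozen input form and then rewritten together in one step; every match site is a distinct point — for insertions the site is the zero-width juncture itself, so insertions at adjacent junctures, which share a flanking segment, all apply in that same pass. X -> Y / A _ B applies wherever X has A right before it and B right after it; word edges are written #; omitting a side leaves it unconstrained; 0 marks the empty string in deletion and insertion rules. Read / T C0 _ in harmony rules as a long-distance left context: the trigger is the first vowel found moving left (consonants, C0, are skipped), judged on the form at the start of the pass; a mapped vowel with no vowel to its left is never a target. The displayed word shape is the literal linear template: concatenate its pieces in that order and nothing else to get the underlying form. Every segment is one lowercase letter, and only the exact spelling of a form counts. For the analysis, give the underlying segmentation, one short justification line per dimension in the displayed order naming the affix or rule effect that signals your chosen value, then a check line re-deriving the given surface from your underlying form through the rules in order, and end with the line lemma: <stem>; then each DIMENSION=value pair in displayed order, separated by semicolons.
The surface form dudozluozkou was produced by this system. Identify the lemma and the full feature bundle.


underlying: dudezlu-o-zko-i
VEL=ri - signalled by the affix -i
GRD=zo - signalled by the affix -o
CLASS=ra - signalled by the affix -zko
check: dudezluozkoi -> dudezluozkoi -> dudozluozkou -> dudozluozkou
lemma: dudezlu; VEL=ri; GRD=zo; CLASS=ra


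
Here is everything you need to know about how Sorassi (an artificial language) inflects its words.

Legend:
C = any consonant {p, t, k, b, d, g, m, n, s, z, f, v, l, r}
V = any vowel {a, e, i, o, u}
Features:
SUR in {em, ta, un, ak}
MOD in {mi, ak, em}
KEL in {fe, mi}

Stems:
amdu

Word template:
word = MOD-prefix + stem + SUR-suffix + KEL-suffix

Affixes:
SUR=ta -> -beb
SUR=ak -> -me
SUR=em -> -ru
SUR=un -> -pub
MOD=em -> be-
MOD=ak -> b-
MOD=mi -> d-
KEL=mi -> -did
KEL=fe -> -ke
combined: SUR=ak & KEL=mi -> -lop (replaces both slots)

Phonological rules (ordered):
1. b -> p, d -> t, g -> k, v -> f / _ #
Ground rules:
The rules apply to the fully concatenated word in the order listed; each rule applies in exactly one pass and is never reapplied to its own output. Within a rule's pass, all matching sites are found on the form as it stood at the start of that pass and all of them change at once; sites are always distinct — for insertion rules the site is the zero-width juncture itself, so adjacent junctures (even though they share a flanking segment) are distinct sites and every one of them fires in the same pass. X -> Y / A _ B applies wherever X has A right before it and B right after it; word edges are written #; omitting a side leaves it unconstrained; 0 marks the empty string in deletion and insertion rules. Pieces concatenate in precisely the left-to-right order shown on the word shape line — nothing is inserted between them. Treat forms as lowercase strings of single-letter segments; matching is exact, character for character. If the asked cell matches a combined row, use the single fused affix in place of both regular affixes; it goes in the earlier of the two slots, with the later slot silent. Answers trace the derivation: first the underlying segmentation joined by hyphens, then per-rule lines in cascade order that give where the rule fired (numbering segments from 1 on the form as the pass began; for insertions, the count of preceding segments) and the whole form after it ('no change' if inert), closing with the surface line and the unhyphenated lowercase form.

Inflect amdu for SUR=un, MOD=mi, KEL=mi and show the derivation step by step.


underlying: d-amdu-pub-did
1. b -> p, d -> t, g -> k, v -> f / _ #: fires at position(s) 11: damdupubdit
surface: damdupubdit


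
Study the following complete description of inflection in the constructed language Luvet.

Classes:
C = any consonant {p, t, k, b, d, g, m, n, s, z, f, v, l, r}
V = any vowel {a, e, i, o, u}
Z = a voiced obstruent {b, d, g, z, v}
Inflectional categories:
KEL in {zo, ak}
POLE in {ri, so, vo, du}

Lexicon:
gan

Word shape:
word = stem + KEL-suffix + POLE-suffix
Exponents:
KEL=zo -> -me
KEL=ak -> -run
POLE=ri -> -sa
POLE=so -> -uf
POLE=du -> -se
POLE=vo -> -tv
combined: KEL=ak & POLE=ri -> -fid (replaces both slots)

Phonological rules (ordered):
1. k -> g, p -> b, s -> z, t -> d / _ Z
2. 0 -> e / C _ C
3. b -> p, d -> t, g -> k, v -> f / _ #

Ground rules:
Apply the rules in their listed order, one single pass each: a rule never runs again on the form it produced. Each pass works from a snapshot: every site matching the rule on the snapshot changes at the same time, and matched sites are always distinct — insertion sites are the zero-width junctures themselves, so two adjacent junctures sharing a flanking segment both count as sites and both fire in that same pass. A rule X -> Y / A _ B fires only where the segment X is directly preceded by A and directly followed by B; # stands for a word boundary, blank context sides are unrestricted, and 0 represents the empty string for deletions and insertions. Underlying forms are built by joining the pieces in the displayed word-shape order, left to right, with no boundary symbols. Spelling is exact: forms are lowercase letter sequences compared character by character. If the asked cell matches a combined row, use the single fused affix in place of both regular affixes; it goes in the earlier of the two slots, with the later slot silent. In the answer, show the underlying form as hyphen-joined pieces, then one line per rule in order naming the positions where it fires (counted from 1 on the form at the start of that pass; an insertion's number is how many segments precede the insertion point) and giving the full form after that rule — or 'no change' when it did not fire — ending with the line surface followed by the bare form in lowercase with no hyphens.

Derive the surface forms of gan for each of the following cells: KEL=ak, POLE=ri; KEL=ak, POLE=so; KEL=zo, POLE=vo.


cell KEL=ak, POLE=ri:
underlying: gan-fid
1. k -> g, p -> b, s -> z, t -> d / _ Z: no change
2. 0 -> e / C _ C: inserts after position(s) 3: ganefid
3. b -> p, d -> t, g -> k, v -> f / _ #: fires at position(s) 7: ganefit
surface: ganefit

cell KEL=ak, POLE=so:
underlying: gan-run-uf
1. k -> g, p -> b, s -> z, t -> d / _ Z: no change
2. 0 -> e / C _ C: inserts after position(s) 3: ganerunuf
3. b -> p, d -> t, g -> k, v -> f / _ #: no change
surface: ganerunuf

cell KEL=zo, POLE=vo:
underlying: gan-me-tv
1. k -> g, p -> b, s -> z, t -> d / _ Z: fires at position(s) 6: ganmedv
2. 0 -> e / C _ C: inserts after position(s) 3, 6: ganemedev
3. b -> p, d -> t, g -> k, v -> f / _ #: fires at position(s) 9: ganemedef
surface: ganemedef


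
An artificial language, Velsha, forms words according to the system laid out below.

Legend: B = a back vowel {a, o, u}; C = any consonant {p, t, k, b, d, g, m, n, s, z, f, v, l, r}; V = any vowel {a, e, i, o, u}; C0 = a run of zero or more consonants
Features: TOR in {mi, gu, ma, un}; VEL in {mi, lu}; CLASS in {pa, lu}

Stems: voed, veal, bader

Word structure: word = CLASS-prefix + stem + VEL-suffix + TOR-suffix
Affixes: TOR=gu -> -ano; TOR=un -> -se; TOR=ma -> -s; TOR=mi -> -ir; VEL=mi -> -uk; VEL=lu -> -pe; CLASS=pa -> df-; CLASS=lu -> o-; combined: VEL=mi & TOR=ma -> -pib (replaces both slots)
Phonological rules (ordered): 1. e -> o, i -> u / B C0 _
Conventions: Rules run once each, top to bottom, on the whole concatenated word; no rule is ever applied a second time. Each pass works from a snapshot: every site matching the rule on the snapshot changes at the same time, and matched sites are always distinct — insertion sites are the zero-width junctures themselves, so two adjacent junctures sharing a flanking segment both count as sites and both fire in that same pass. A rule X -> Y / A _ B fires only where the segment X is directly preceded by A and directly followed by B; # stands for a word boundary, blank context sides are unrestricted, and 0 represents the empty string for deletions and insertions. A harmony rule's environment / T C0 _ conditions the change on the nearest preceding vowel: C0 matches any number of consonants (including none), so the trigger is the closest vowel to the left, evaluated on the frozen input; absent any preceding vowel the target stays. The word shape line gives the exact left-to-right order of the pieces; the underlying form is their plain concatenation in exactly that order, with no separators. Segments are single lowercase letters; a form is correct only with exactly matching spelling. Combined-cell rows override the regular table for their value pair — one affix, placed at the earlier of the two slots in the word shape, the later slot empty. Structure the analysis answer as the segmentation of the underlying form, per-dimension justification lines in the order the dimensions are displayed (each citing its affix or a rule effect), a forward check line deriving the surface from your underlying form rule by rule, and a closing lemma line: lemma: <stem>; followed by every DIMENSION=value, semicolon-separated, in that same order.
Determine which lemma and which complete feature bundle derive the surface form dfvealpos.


underlying: df-veal-pe-s
TOR=ma - signalled by the affix -s
VEL=lu - signalled by the affix -pe
CLASS=pa - signalled by the affix df-
check: dfvealpes -> dfvealpos
lemma: veal; TOR=ma; VEL=lu; CLASS=pa


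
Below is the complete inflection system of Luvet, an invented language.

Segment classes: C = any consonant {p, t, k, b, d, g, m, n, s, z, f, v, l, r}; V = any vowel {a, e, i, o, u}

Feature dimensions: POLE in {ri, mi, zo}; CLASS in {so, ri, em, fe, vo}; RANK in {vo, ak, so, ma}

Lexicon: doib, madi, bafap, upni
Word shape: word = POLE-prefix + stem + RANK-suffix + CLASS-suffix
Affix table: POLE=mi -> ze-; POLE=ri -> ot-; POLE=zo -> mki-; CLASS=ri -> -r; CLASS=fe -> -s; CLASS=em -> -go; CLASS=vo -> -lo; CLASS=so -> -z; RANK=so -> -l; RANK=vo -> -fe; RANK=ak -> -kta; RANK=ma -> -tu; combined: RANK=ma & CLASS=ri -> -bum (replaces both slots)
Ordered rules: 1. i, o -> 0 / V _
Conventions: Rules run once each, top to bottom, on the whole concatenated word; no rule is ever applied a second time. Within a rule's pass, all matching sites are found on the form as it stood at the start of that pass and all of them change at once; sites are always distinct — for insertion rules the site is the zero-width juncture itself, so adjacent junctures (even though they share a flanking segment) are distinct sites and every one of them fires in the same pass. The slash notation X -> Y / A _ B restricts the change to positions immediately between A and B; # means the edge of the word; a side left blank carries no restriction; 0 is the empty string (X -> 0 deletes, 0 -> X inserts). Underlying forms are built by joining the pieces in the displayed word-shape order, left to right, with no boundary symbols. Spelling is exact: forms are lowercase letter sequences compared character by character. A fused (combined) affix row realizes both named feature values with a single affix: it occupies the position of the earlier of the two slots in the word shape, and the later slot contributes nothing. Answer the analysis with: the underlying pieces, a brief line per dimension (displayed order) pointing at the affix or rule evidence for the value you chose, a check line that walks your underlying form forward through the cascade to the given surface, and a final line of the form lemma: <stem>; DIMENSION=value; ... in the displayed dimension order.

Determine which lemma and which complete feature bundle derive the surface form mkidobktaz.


underlying: mki-doib-kta-z
POLE=zo - signalled by the affix mki-
CLASS=so - signalled by the affix -z
RANK=ak - signalled by the affix -kta
check: mkidoibktaz -> mkidobktaz
lemma: doib; POLE=zo; CLASS=so; RANK=ak


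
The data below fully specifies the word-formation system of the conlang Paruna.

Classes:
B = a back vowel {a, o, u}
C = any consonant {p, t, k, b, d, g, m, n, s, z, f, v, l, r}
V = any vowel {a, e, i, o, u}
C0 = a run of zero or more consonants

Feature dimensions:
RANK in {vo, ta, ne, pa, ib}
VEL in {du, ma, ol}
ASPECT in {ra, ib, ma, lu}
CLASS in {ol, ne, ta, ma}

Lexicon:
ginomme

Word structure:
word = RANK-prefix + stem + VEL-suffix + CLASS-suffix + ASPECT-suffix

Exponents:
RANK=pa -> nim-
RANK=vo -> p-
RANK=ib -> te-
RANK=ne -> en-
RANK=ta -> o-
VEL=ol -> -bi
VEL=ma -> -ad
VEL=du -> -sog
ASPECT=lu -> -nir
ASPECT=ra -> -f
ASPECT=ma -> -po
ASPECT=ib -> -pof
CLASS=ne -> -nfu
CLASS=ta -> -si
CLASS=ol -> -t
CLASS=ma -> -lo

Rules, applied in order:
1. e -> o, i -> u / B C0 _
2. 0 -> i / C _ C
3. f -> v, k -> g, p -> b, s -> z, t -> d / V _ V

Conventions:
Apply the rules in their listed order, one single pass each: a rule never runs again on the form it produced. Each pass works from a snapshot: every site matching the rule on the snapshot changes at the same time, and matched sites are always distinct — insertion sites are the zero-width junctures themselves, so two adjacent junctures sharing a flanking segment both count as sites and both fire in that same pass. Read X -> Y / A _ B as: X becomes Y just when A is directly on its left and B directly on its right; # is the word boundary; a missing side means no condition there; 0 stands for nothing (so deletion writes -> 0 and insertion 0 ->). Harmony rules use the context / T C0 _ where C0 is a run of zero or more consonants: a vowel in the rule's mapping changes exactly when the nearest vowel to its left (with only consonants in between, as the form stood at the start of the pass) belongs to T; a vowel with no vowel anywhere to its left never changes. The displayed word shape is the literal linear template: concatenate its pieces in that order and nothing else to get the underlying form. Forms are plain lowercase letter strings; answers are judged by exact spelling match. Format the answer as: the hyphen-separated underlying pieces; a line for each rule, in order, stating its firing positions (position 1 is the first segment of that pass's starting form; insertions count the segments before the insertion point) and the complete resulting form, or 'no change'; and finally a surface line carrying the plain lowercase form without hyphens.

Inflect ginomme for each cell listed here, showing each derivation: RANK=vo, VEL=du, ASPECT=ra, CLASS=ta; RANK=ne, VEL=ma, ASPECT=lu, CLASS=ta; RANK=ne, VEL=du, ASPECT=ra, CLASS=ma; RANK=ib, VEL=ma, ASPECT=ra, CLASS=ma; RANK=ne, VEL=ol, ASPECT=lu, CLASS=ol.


cell RANK=vo, VEL=du, ASPECT=ra, CLASS=ta:
underlying: p-ginomme-sog-si-f
1. e -> o, i -> u / B C0 _: fires at position(s) 8, 13: pginommosogsuf
2. 0 -> i / C _ C: inserts after position(s) 1, 6, 11: piginomimosogisuf
3. f -> v, k -> g, p -> b, s -> z, t -> d / V _ V: fires at position(s) 11, 15: piginomimozogizuf
surface: piginomimozogizuf

cell RANK=ne, VEL=ma, ASPECT=lu, CLASS=ta:
underlying: en-ginomme-ad-si-nir
1. e -> o, i -> u / B C0 _: fires at position(s) 9, 13: enginommoadsunir
2. 0 -> i / C _ C: inserts after position(s) 2, 7, 11: eniginomimoadisunir
3. f -> v, k -> g, p -> b, s -> z, t -> d / V _ V: fires at position(s) 15: eniginomimoadizunir
surface: eniginomimoadizunir

cell RANK=ne, VEL=du, ASPECT=ra, CLASS=ma:
underlying: en-ginomme-sog-lo-f
1. e -> o, i -> u / B C0 _: fires at position(s) 9: enginommosoglof
2. 0 -> i / C _ C: inserts after position(s) 2, 7, 12: eniginomimosogilof
3. f -> v, k -> g, p -> b, s -> z, t -> d / V _ V: fires at position(s) 12: eniginomimozogilof
surface: eniginomimozogilof

cell RANK=ib, VEL=ma, ASPECT=ra, CLASS=ma:
underlying: te-ginomme-ad-lo-f
1. e -> o, i -> u / B C0 _: fires at position(s) 9: teginommoadlof
2. 0 -> i / C _ C: inserts after position(s) 7, 11: teginomimoadilof
3. f -> v, k -> g, p -> b, s -> z, t -> d / V _ V: no change
surface: teginomimoadilof

cell RANK=ne, VEL=ol, ASPECT=lu, CLASS=ol:
underlying: en-ginomme-bi-t-nir
1. e -> o, i -> u / B C0 _: fires at position(s) 9: enginommobitnir
2. 0 -> i / C _ C: inserts after position(s) 2, 7, 12: eniginomimobitinir
3. f -> v, k -> g, p -> b, s -> z, t -> d / V _ V: fires at position(s) 14: eniginomimobidinir
surface: eniginomimobidinir


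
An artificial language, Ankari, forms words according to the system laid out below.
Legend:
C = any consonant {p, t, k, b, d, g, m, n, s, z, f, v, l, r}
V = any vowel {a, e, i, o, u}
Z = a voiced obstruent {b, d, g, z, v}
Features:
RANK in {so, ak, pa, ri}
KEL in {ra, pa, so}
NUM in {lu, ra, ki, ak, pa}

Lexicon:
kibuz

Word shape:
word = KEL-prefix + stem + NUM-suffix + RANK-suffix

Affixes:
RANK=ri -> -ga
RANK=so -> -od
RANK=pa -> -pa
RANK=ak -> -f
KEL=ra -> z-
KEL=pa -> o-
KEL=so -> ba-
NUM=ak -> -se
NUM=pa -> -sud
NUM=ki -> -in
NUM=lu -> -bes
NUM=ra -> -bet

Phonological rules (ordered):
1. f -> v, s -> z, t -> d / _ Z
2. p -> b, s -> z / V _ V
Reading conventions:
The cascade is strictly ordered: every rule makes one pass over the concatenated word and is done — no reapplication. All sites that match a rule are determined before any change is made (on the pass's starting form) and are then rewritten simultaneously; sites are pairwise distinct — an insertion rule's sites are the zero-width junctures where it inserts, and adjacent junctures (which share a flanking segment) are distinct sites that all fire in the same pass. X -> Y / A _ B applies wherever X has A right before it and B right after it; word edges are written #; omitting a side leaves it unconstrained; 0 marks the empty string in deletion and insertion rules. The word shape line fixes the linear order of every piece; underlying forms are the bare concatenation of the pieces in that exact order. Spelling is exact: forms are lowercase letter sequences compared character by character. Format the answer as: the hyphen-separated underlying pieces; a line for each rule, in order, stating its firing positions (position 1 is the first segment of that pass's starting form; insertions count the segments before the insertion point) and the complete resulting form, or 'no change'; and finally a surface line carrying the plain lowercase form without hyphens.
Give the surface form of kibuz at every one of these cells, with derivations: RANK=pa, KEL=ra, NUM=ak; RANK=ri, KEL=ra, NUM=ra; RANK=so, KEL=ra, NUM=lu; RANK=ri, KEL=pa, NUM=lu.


cell RANK=pa, KEL=ra, NUM=ak:
underlying: z-kibuz-se-pa
1. f -> v, s -> z, t -> d / _ Z: no change
2. p -> b, s -> z / V _ V: fires at position(s) 9: zkibuzseba
surface: zkibuzseba

cell RANK=ri, KEL=ra, NUM=ra:
underlying: z-kibuz-bet-ga
1. f -> v, s -> z, t -> d / _ Z: fires at position(s) 9: zkibuzbedga
2. p -> b, s -> z / V _ V: no change
surface: zkibuzbedga

cell RANK=so, KEL=ra, NUM=lu:
underlying: z-kibuz-bes-od
1. f -> v, s -> z, t -> d / _ Z: no change
2. p -> b, s -> z / V _ V: fires at position(s) 9: zkibuzbezod
surface: zkibuzbezod

cell RANK=ri, KEL=pa, NUM=lu:
underlying: o-kibuz-bes-ga
1. f -> v, s -> z, t -> d / _ Z: fires at position(s) 9: okibuzbezga
2. p -> b, s -> z / V _ V: no change
surface: okibuzbezga
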